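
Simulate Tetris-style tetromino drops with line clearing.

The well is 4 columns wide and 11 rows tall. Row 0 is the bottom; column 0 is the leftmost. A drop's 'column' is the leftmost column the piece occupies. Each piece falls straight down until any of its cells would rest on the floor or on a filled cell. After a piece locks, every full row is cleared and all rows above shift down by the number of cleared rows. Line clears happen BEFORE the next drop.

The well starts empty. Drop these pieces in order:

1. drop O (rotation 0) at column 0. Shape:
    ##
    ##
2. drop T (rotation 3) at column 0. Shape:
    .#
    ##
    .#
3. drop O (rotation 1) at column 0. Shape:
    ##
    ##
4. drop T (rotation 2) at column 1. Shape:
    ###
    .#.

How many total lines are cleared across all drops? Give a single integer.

Drop 1: O rot0 at col 0 lands with bottom-row=0; cleared 0 line(s) (total 0); column heights now [2 2 0 0], max=2
Drop 2: T rot3 at col 0 lands with bottom-row=2; cleared 0 line(s) (total 0); column heights now [4 5 0 0], max=5
Drop 3: O rot1 at col 0 lands with bottom-row=5; cleared 0 line(s) (total 0); column heights now [7 7 0 0], max=7
Drop 4: T rot2 at col 1 lands with bottom-row=6; cleared 0 line(s) (total 0); column heights now [7 8 8 8], max=8

Answer: 0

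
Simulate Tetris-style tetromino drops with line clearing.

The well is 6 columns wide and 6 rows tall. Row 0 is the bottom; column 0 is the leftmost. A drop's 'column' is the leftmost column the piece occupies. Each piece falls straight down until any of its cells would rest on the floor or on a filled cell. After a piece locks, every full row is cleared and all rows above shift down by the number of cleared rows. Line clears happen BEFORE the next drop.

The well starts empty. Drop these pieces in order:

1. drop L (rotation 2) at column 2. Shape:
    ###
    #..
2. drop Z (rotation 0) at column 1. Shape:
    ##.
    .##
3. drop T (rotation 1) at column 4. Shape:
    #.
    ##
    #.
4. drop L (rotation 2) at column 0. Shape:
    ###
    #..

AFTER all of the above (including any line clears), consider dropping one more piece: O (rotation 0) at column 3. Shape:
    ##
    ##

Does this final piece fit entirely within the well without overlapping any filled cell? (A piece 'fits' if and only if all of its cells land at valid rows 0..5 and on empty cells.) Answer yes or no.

Drop 1: L rot2 at col 2 lands with bottom-row=0; cleared 0 line(s) (total 0); column heights now [0 0 2 2 2 0], max=2
Drop 2: Z rot0 at col 1 lands with bottom-row=2; cleared 0 line(s) (total 0); column heights now [0 4 4 3 2 0], max=4
Drop 3: T rot1 at col 4 lands with bottom-row=2; cleared 0 line(s) (total 0); column heights now [0 4 4 3 5 4], max=5
Drop 4: L rot2 at col 0 lands with bottom-row=3; cleared 0 line(s) (total 0); column heights now [5 5 5 3 5 4], max=5
Test piece O rot0 at col 3 (width 2): heights before test = [5 5 5 3 5 4]; fits = False

Answer: no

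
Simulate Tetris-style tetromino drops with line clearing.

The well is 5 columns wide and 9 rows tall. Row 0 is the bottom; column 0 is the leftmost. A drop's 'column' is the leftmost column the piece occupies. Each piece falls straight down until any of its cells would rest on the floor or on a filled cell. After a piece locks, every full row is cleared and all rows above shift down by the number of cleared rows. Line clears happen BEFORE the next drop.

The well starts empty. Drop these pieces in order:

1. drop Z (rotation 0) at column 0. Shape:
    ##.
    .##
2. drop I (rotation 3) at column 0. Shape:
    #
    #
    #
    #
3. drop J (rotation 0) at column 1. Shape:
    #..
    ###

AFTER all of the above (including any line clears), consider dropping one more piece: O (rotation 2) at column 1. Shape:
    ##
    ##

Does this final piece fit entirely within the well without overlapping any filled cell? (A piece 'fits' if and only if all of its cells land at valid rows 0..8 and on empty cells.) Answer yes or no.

Answer: yes

Derivation:
Drop 1: Z rot0 at col 0 lands with bottom-row=0; cleared 0 line(s) (total 0); column heights now [2 2 1 0 0], max=2
Drop 2: I rot3 at col 0 lands with bottom-row=2; cleared 0 line(s) (total 0); column heights now [6 2 1 0 0], max=6
Drop 3: J rot0 at col 1 lands with bottom-row=2; cleared 0 line(s) (total 0); column heights now [6 4 3 3 0], max=6
Test piece O rot2 at col 1 (width 2): heights before test = [6 4 3 3 0]; fits = True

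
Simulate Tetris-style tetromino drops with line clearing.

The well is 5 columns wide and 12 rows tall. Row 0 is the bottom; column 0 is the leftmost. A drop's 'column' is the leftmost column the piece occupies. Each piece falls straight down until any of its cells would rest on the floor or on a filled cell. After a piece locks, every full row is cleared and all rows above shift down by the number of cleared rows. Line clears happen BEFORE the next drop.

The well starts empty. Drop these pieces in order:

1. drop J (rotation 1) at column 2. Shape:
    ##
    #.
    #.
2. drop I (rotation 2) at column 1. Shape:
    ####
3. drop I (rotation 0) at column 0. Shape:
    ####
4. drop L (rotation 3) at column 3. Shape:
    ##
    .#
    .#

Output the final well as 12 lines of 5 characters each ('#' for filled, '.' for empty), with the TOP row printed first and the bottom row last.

Drop 1: J rot1 at col 2 lands with bottom-row=0; cleared 0 line(s) (total 0); column heights now [0 0 3 3 0], max=3
Drop 2: I rot2 at col 1 lands with bottom-row=3; cleared 0 line(s) (total 0); column heights now [0 4 4 4 4], max=4
Drop 3: I rot0 at col 0 lands with bottom-row=4; cleared 0 line(s) (total 0); column heights now [5 5 5 5 4], max=5
Drop 4: L rot3 at col 3 lands with bottom-row=4; cleared 1 line(s) (total 1); column heights now [0 4 4 6 6], max=6

Answer: .....
.....
.....
.....
.....
.....
...##
....#
.####
..##.
..#..
..#..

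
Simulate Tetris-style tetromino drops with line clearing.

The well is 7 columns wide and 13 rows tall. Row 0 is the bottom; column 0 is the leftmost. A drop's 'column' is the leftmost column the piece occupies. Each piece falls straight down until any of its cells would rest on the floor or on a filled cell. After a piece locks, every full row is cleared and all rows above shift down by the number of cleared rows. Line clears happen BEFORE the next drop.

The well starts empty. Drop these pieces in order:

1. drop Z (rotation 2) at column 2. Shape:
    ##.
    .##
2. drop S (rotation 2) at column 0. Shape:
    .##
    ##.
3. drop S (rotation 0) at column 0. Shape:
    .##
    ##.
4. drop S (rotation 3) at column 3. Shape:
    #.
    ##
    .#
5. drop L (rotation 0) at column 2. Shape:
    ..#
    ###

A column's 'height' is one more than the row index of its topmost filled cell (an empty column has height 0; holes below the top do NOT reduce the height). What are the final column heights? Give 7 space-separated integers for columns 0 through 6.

Drop 1: Z rot2 at col 2 lands with bottom-row=0; cleared 0 line(s) (total 0); column heights now [0 0 2 2 1 0 0], max=2
Drop 2: S rot2 at col 0 lands with bottom-row=1; cleared 0 line(s) (total 0); column heights now [2 3 3 2 1 0 0], max=3
Drop 3: S rot0 at col 0 lands with bottom-row=3; cleared 0 line(s) (total 0); column heights now [4 5 5 2 1 0 0], max=5
Drop 4: S rot3 at col 3 lands with bottom-row=1; cleared 0 line(s) (total 0); column heights now [4 5 5 4 3 0 0], max=5
Drop 5: L rot0 at col 2 lands with bottom-row=5; cleared 0 line(s) (total 0); column heights now [4 5 6 6 7 0 0], max=7

Answer: 4 5 6 6 7 0 0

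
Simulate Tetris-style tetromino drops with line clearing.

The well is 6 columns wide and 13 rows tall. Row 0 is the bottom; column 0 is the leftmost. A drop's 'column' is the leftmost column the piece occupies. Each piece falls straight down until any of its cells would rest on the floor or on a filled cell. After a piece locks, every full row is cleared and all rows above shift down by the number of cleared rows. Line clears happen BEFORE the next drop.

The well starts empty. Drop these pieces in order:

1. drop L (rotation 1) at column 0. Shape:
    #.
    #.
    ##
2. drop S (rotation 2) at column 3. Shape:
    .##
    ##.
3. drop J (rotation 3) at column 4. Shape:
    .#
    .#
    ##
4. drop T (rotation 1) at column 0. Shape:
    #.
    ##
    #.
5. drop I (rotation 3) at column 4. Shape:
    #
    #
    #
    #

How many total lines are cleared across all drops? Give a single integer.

Answer: 0

Derivation:
Drop 1: L rot1 at col 0 lands with bottom-row=0; cleared 0 line(s) (total 0); column heights now [3 1 0 0 0 0], max=3
Drop 2: S rot2 at col 3 lands with bottom-row=0; cleared 0 line(s) (total 0); column heights now [3 1 0 1 2 2], max=3
Drop 3: J rot3 at col 4 lands with bottom-row=2; cleared 0 line(s) (total 0); column heights now [3 1 0 1 3 5], max=5
Drop 4: T rot1 at col 0 lands with bottom-row=3; cleared 0 line(s) (total 0); column heights now [6 5 0 1 3 5], max=6
Drop 5: I rot3 at col 4 lands with bottom-row=3; cleared 0 line(s) (total 0); column heights now [6 5 0 1 7 5], max=7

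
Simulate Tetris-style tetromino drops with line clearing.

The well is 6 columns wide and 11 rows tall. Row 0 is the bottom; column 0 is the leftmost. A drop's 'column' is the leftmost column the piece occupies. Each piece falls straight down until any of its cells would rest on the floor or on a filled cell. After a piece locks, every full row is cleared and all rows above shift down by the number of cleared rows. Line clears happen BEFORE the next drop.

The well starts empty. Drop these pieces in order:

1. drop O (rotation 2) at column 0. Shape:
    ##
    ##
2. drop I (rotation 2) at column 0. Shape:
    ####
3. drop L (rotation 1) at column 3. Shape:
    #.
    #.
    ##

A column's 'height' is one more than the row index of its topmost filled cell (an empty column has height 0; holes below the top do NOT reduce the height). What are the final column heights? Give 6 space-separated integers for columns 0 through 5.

Answer: 3 3 3 6 4 0

Derivation:
Drop 1: O rot2 at col 0 lands with bottom-row=0; cleared 0 line(s) (total 0); column heights now [2 2 0 0 0 0], max=2
Drop 2: I rot2 at col 0 lands with bottom-row=2; cleared 0 line(s) (total 0); column heights now [3 3 3 3 0 0], max=3
Drop 3: L rot1 at col 3 lands with bottom-row=3; cleared 0 line(s) (total 0); column heights now [3 3 3 6 4 0], max=6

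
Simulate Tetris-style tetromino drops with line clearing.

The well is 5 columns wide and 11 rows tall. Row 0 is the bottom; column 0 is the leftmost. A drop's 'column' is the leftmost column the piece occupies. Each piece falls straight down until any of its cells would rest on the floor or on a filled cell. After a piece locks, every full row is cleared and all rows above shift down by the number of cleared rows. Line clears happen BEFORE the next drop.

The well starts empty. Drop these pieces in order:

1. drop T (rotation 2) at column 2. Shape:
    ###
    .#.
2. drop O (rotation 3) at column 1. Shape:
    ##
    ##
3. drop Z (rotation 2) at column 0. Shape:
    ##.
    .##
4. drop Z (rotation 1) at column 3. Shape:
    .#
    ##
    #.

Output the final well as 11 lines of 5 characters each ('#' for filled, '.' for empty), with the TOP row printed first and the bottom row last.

Answer: .....
.....
.....
.....
.....
##...
.##.#
.####
.###.
..###
...#.

Derivation:
Drop 1: T rot2 at col 2 lands with bottom-row=0; cleared 0 line(s) (total 0); column heights now [0 0 2 2 2], max=2
Drop 2: O rot3 at col 1 lands with bottom-row=2; cleared 0 line(s) (total 0); column heights now [0 4 4 2 2], max=4
Drop 3: Z rot2 at col 0 lands with bottom-row=4; cleared 0 line(s) (total 0); column heights now [6 6 5 2 2], max=6
Drop 4: Z rot1 at col 3 lands with bottom-row=2; cleared 0 line(s) (total 0); column heights now [6 6 5 4 5], max=6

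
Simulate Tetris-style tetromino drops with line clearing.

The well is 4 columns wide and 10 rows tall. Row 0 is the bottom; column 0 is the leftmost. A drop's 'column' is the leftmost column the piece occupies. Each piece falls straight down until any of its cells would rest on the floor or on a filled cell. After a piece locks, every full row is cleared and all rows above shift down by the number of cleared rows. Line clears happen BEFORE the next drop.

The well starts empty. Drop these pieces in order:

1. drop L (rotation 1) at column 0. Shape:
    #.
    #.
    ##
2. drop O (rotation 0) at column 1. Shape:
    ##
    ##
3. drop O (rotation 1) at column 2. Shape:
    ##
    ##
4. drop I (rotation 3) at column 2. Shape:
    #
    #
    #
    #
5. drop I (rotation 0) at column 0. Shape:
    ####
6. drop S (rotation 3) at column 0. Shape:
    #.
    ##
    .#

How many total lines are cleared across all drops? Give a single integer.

Answer: 2

Derivation:
Drop 1: L rot1 at col 0 lands with bottom-row=0; cleared 0 line(s) (total 0); column heights now [3 1 0 0], max=3
Drop 2: O rot0 at col 1 lands with bottom-row=1; cleared 0 line(s) (total 0); column heights now [3 3 3 0], max=3
Drop 3: O rot1 at col 2 lands with bottom-row=3; cleared 0 line(s) (total 0); column heights now [3 3 5 5], max=5
Drop 4: I rot3 at col 2 lands with bottom-row=5; cleared 0 line(s) (total 0); column heights now [3 3 9 5], max=9
Drop 5: I rot0 at col 0 lands with bottom-row=9; cleared 1 line(s) (total 1); column heights now [3 3 9 5], max=9
Drop 6: S rot3 at col 0 lands with bottom-row=3; cleared 1 line(s) (total 2); column heights now [5 4 8 4], max=8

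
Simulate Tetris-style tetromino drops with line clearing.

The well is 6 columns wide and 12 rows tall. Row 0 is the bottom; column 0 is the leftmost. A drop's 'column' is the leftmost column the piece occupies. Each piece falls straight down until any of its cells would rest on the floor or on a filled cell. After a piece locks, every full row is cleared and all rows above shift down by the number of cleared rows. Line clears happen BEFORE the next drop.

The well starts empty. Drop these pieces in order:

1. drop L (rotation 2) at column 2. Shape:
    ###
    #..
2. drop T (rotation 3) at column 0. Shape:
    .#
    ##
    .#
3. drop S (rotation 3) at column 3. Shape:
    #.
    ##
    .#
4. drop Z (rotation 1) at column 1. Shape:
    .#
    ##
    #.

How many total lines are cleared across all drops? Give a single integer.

Answer: 0

Derivation:
Drop 1: L rot2 at col 2 lands with bottom-row=0; cleared 0 line(s) (total 0); column heights now [0 0 2 2 2 0], max=2
Drop 2: T rot3 at col 0 lands with bottom-row=0; cleared 0 line(s) (total 0); column heights now [2 3 2 2 2 0], max=3
Drop 3: S rot3 at col 3 lands with bottom-row=2; cleared 0 line(s) (total 0); column heights now [2 3 2 5 4 0], max=5
Drop 4: Z rot1 at col 1 lands with bottom-row=3; cleared 0 line(s) (total 0); column heights now [2 5 6 5 4 0], max=6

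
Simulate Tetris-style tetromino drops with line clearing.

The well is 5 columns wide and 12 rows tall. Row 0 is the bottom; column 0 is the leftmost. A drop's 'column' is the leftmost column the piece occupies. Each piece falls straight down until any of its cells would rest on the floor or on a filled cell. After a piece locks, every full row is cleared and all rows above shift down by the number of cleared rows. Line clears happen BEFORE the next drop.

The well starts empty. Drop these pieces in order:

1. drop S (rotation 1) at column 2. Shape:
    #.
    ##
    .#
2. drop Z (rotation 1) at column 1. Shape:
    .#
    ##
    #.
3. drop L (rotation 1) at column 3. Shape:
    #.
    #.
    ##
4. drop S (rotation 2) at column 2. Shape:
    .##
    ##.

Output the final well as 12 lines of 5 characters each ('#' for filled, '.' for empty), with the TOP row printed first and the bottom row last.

Drop 1: S rot1 at col 2 lands with bottom-row=0; cleared 0 line(s) (total 0); column heights now [0 0 3 2 0], max=3
Drop 2: Z rot1 at col 1 lands with bottom-row=2; cleared 0 line(s) (total 0); column heights now [0 4 5 2 0], max=5
Drop 3: L rot1 at col 3 lands with bottom-row=2; cleared 0 line(s) (total 0); column heights now [0 4 5 5 3], max=5
Drop 4: S rot2 at col 2 lands with bottom-row=5; cleared 0 line(s) (total 0); column heights now [0 4 6 7 7], max=7

Answer: .....
.....
.....
.....
.....
...##
..##.
..##.
.###.
.####
..##.
...#.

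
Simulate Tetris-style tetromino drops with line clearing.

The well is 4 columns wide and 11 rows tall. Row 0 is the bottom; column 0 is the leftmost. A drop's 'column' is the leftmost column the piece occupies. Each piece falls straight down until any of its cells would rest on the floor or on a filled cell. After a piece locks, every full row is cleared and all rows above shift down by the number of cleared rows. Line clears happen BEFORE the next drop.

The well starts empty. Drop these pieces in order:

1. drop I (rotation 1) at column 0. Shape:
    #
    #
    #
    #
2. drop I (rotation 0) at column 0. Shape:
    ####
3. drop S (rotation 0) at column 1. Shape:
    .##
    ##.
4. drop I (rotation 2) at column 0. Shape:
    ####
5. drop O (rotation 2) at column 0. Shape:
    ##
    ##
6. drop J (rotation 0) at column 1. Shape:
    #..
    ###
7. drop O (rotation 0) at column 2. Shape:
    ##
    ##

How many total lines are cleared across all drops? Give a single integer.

Answer: 2

Derivation:
Drop 1: I rot1 at col 0 lands with bottom-row=0; cleared 0 line(s) (total 0); column heights now [4 0 0 0], max=4
Drop 2: I rot0 at col 0 lands with bottom-row=4; cleared 1 line(s) (total 1); column heights now [4 0 0 0], max=4
Drop 3: S rot0 at col 1 lands with bottom-row=0; cleared 0 line(s) (total 1); column heights now [4 1 2 2], max=4
Drop 4: I rot2 at col 0 lands with bottom-row=4; cleared 1 line(s) (total 2); column heights now [4 1 2 2], max=4
Drop 5: O rot2 at col 0 lands with bottom-row=4; cleared 0 line(s) (total 2); column heights now [6 6 2 2], max=6
Drop 6: J rot0 at col 1 lands with bottom-row=6; cleared 0 line(s) (total 2); column heights now [6 8 7 7], max=8
Drop 7: O rot0 at col 2 lands with bottom-row=7; cleared 0 line(s) (total 2); column heights now [6 8 9 9], max=9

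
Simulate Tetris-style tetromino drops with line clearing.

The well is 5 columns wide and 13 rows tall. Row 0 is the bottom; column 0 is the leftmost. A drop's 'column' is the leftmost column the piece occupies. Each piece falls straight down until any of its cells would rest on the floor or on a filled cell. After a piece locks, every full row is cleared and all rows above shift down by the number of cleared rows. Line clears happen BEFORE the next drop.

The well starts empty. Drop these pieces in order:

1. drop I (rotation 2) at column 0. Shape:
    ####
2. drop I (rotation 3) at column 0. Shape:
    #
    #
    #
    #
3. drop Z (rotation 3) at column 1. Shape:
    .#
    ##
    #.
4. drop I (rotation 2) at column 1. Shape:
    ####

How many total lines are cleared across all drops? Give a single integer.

Drop 1: I rot2 at col 0 lands with bottom-row=0; cleared 0 line(s) (total 0); column heights now [1 1 1 1 0], max=1
Drop 2: I rot3 at col 0 lands with bottom-row=1; cleared 0 line(s) (total 0); column heights now [5 1 1 1 0], max=5
Drop 3: Z rot3 at col 1 lands with bottom-row=1; cleared 0 line(s) (total 0); column heights now [5 3 4 1 0], max=5
Drop 4: I rot2 at col 1 lands with bottom-row=4; cleared 1 line(s) (total 1); column heights now [4 3 4 1 0], max=4

Answer: 1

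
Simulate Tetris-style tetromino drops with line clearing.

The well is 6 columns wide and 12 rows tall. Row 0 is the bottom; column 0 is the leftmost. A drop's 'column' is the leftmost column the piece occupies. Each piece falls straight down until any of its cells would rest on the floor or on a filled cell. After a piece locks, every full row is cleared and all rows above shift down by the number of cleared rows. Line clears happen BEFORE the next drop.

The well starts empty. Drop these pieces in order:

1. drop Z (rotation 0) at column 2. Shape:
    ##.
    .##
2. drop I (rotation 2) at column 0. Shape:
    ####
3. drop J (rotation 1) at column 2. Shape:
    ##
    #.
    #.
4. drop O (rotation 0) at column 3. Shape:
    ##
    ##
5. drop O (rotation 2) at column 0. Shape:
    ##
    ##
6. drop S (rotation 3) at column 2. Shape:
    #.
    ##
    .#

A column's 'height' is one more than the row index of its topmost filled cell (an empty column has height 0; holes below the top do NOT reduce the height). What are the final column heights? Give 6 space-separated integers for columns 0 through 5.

Drop 1: Z rot0 at col 2 lands with bottom-row=0; cleared 0 line(s) (total 0); column heights now [0 0 2 2 1 0], max=2
Drop 2: I rot2 at col 0 lands with bottom-row=2; cleared 0 line(s) (total 0); column heights now [3 3 3 3 1 0], max=3
Drop 3: J rot1 at col 2 lands with bottom-row=3; cleared 0 line(s) (total 0); column heights now [3 3 6 6 1 0], max=6
Drop 4: O rot0 at col 3 lands with bottom-row=6; cleared 0 line(s) (total 0); column heights now [3 3 6 8 8 0], max=8
Drop 5: O rot2 at col 0 lands with bottom-row=3; cleared 0 line(s) (total 0); column heights now [5 5 6 8 8 0], max=8
Drop 6: S rot3 at col 2 lands with bottom-row=8; cleared 0 line(s) (total 0); column heights now [5 5 11 10 8 0], max=11

Answer: 5 5 11 10 8 0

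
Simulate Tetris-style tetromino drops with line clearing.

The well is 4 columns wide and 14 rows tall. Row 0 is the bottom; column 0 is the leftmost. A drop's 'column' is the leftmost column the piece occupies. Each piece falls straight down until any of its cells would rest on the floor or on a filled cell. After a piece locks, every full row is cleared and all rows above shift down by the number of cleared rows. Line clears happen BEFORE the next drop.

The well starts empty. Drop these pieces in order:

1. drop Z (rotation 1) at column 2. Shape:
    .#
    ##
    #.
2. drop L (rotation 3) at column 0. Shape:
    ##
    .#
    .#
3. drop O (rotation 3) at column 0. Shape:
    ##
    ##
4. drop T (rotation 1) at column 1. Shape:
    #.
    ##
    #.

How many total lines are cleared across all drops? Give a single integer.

Answer: 0

Derivation:
Drop 1: Z rot1 at col 2 lands with bottom-row=0; cleared 0 line(s) (total 0); column heights now [0 0 2 3], max=3
Drop 2: L rot3 at col 0 lands with bottom-row=0; cleared 0 line(s) (total 0); column heights now [3 3 2 3], max=3
Drop 3: O rot3 at col 0 lands with bottom-row=3; cleared 0 line(s) (total 0); column heights now [5 5 2 3], max=5
Drop 4: T rot1 at col 1 lands with bottom-row=5; cleared 0 line(s) (total 0); column heights now [5 8 7 3], max=8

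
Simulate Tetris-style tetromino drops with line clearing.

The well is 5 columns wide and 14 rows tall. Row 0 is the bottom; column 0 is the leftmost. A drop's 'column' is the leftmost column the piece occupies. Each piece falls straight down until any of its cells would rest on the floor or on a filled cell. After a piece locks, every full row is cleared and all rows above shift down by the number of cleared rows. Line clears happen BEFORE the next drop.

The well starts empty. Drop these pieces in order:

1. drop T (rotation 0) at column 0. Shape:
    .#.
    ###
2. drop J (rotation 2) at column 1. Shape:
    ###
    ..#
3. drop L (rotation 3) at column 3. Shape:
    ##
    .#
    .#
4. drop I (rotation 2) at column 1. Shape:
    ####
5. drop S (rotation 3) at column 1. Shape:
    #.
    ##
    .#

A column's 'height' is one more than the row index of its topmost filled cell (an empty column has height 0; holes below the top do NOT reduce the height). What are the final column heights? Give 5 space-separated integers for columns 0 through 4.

Answer: 1 8 7 5 5

Derivation:
Drop 1: T rot0 at col 0 lands with bottom-row=0; cleared 0 line(s) (total 0); column heights now [1 2 1 0 0], max=2
Drop 2: J rot2 at col 1 lands with bottom-row=1; cleared 0 line(s) (total 0); column heights now [1 3 3 3 0], max=3
Drop 3: L rot3 at col 3 lands with bottom-row=1; cleared 0 line(s) (total 0); column heights now [1 3 3 4 4], max=4
Drop 4: I rot2 at col 1 lands with bottom-row=4; cleared 0 line(s) (total 0); column heights now [1 5 5 5 5], max=5
Drop 5: S rot3 at col 1 lands with bottom-row=5; cleared 0 line(s) (total 0); column heights now [1 8 7 5 5], max=8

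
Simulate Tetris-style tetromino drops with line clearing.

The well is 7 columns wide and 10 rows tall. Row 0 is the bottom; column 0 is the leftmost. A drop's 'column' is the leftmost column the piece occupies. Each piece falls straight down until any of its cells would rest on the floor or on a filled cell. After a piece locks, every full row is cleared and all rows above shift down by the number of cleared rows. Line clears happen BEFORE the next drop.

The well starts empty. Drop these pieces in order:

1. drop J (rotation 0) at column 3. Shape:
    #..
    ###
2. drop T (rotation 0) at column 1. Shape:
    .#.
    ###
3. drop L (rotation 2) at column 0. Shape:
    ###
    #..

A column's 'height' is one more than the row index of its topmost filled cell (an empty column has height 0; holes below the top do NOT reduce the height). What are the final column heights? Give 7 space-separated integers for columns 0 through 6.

Drop 1: J rot0 at col 3 lands with bottom-row=0; cleared 0 line(s) (total 0); column heights now [0 0 0 2 1 1 0], max=2
Drop 2: T rot0 at col 1 lands with bottom-row=2; cleared 0 line(s) (total 0); column heights now [0 3 4 3 1 1 0], max=4
Drop 3: L rot2 at col 0 lands with bottom-row=3; cleared 0 line(s) (total 0); column heights now [5 5 5 3 1 1 0], max=5

Answer: 5 5 5 3 1 1 0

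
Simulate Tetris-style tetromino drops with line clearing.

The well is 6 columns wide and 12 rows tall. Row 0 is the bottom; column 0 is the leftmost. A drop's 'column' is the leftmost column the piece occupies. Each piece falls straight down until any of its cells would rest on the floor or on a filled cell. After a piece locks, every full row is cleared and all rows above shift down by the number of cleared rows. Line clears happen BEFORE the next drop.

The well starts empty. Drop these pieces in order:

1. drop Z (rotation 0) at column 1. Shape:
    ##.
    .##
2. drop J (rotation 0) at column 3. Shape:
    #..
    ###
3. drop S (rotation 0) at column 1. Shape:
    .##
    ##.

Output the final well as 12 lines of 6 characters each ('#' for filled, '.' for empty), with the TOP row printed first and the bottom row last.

Answer: ......
......
......
......
......
......
......
......
..##..
.###..
.#####
..##..

Derivation:
Drop 1: Z rot0 at col 1 lands with bottom-row=0; cleared 0 line(s) (total 0); column heights now [0 2 2 1 0 0], max=2
Drop 2: J rot0 at col 3 lands with bottom-row=1; cleared 0 line(s) (total 0); column heights now [0 2 2 3 2 2], max=3
Drop 3: S rot0 at col 1 lands with bottom-row=2; cleared 0 line(s) (total 0); column heights now [0 3 4 4 2 2], max=4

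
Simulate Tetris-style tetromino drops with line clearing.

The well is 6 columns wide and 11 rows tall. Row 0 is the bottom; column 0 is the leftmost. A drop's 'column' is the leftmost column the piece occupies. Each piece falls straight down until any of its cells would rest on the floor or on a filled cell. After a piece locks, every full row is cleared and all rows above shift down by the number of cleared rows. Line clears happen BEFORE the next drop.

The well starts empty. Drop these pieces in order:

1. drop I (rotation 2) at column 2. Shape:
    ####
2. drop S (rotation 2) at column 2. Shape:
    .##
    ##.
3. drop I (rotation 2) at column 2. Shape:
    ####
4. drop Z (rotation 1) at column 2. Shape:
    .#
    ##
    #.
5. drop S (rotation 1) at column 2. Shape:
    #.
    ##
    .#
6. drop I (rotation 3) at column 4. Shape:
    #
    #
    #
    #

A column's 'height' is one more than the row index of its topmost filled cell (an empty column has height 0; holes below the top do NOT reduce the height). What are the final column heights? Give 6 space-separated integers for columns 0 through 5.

Answer: 0 0 10 9 8 4

Derivation:
Drop 1: I rot2 at col 2 lands with bottom-row=0; cleared 0 line(s) (total 0); column heights now [0 0 1 1 1 1], max=1
Drop 2: S rot2 at col 2 lands with bottom-row=1; cleared 0 line(s) (total 0); column heights now [0 0 2 3 3 1], max=3
Drop 3: I rot2 at col 2 lands with bottom-row=3; cleared 0 line(s) (total 0); column heights now [0 0 4 4 4 4], max=4
Drop 4: Z rot1 at col 2 lands with bottom-row=4; cleared 0 line(s) (total 0); column heights now [0 0 6 7 4 4], max=7
Drop 5: S rot1 at col 2 lands with bottom-row=7; cleared 0 line(s) (total 0); column heights now [0 0 10 9 4 4], max=10
Drop 6: I rot3 at col 4 lands with bottom-row=4; cleared 0 line(s) (total 0); column heights now [0 0 10 9 8 4], max=10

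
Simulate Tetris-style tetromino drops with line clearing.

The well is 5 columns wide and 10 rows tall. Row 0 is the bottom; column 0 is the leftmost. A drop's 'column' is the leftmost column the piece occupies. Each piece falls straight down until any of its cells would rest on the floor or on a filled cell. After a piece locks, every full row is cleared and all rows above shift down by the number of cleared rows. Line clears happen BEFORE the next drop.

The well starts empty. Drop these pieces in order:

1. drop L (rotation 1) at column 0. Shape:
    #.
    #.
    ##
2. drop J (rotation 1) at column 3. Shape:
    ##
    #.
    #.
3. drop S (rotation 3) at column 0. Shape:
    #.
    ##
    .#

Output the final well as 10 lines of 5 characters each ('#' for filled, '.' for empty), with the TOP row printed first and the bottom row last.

Answer: .....
.....
.....
.....
.....
#....
##...
##.##
#..#.
##.#.

Derivation:
Drop 1: L rot1 at col 0 lands with bottom-row=0; cleared 0 line(s) (total 0); column heights now [3 1 0 0 0], max=3
Drop 2: J rot1 at col 3 lands with bottom-row=0; cleared 0 line(s) (total 0); column heights now [3 1 0 3 3], max=3
Drop 3: S rot3 at col 0 lands with bottom-row=2; cleared 0 line(s) (total 0); column heights now [5 4 0 3 3], max=5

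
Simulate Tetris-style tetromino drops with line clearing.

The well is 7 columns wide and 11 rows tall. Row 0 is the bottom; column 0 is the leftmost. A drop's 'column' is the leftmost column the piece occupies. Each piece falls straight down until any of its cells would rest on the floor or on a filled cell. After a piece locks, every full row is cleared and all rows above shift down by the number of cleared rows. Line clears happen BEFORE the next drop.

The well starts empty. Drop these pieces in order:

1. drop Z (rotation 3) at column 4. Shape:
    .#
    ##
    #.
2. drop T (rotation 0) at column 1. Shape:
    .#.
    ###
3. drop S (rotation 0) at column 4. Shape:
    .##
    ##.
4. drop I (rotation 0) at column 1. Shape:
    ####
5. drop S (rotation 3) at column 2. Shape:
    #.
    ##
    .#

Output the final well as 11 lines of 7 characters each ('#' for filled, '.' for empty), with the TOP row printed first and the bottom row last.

Answer: .......
.......
.......
..#....
..##...
...#...
.######
....##.
.....#.
..#.##.
.####..

Derivation:
Drop 1: Z rot3 at col 4 lands with bottom-row=0; cleared 0 line(s) (total 0); column heights now [0 0 0 0 2 3 0], max=3
Drop 2: T rot0 at col 1 lands with bottom-row=0; cleared 0 line(s) (total 0); column heights now [0 1 2 1 2 3 0], max=3
Drop 3: S rot0 at col 4 lands with bottom-row=3; cleared 0 line(s) (total 0); column heights now [0 1 2 1 4 5 5], max=5
Drop 4: I rot0 at col 1 lands with bottom-row=4; cleared 0 line(s) (total 0); column heights now [0 5 5 5 5 5 5], max=5
Drop 5: S rot3 at col 2 lands with bottom-row=5; cleared 0 line(s) (total 0); column heights now [0 5 8 7 5 5 5], max=8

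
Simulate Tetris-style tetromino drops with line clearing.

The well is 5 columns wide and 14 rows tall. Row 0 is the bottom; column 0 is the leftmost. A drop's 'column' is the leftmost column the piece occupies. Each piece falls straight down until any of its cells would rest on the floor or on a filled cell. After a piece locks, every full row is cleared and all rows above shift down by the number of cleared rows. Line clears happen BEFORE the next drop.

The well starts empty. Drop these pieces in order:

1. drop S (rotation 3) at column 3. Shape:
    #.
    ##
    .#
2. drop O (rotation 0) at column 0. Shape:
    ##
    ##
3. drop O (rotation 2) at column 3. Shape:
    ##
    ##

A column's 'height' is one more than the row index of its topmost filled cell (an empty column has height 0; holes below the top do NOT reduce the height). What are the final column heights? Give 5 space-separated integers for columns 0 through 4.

Drop 1: S rot3 at col 3 lands with bottom-row=0; cleared 0 line(s) (total 0); column heights now [0 0 0 3 2], max=3
Drop 2: O rot0 at col 0 lands with bottom-row=0; cleared 0 line(s) (total 0); column heights now [2 2 0 3 2], max=3
Drop 3: O rot2 at col 3 lands with bottom-row=3; cleared 0 line(s) (total 0); column heights now [2 2 0 5 5], max=5

Answer: 2 2 0 5 5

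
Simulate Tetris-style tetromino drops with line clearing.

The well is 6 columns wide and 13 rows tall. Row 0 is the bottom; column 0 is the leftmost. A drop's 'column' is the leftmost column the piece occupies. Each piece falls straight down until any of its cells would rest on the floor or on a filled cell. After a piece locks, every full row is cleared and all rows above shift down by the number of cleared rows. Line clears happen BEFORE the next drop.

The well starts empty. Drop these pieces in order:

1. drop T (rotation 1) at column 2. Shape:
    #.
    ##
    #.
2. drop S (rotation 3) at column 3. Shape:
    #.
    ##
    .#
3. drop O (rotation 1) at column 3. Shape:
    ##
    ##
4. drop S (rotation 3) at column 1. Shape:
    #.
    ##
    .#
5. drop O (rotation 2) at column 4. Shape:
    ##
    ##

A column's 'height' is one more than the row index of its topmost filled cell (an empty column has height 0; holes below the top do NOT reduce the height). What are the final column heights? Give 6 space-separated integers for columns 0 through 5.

Answer: 0 6 5 6 8 8

Derivation:
Drop 1: T rot1 at col 2 lands with bottom-row=0; cleared 0 line(s) (total 0); column heights now [0 0 3 2 0 0], max=3
Drop 2: S rot3 at col 3 lands with bottom-row=1; cleared 0 line(s) (total 0); column heights now [0 0 3 4 3 0], max=4
Drop 3: O rot1 at col 3 lands with bottom-row=4; cleared 0 line(s) (total 0); column heights now [0 0 3 6 6 0], max=6
Drop 4: S rot3 at col 1 lands with bottom-row=3; cleared 0 line(s) (total 0); column heights now [0 6 5 6 6 0], max=6
Drop 5: O rot2 at col 4 lands with bottom-row=6; cleared 0 line(s) (total 0); column heights now [0 6 5 6 8 8], max=8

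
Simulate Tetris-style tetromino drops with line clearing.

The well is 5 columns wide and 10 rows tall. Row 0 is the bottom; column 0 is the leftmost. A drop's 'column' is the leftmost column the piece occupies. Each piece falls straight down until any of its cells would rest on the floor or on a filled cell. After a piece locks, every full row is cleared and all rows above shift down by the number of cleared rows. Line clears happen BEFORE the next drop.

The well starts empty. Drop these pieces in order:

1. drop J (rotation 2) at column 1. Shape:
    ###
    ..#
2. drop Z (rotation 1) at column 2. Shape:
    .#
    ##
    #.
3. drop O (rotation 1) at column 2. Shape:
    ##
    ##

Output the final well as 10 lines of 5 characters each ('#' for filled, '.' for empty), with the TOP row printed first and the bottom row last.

Drop 1: J rot2 at col 1 lands with bottom-row=0; cleared 0 line(s) (total 0); column heights now [0 2 2 2 0], max=2
Drop 2: Z rot1 at col 2 lands with bottom-row=2; cleared 0 line(s) (total 0); column heights now [0 2 4 5 0], max=5
Drop 3: O rot1 at col 2 lands with bottom-row=5; cleared 0 line(s) (total 0); column heights now [0 2 7 7 0], max=7

Answer: .....
.....
.....
..##.
..##.
...#.
..##.
..#..
.###.
...#.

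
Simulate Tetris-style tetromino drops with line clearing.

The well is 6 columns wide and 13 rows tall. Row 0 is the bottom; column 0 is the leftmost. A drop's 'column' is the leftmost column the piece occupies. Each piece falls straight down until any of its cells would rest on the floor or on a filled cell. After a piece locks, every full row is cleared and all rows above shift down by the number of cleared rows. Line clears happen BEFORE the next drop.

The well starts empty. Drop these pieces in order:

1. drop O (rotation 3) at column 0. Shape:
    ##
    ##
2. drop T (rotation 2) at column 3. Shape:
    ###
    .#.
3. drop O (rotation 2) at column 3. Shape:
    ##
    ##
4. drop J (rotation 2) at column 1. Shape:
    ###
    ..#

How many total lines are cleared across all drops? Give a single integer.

Answer: 0

Derivation:
Drop 1: O rot3 at col 0 lands with bottom-row=0; cleared 0 line(s) (total 0); column heights now [2 2 0 0 0 0], max=2
Drop 2: T rot2 at col 3 lands with bottom-row=0; cleared 0 line(s) (total 0); column heights now [2 2 0 2 2 2], max=2
Drop 3: O rot2 at col 3 lands with bottom-row=2; cleared 0 line(s) (total 0); column heights now [2 2 0 4 4 2], max=4
Drop 4: J rot2 at col 1 lands with bottom-row=4; cleared 0 line(s) (total 0); column heights now [2 6 6 6 4 2], max=6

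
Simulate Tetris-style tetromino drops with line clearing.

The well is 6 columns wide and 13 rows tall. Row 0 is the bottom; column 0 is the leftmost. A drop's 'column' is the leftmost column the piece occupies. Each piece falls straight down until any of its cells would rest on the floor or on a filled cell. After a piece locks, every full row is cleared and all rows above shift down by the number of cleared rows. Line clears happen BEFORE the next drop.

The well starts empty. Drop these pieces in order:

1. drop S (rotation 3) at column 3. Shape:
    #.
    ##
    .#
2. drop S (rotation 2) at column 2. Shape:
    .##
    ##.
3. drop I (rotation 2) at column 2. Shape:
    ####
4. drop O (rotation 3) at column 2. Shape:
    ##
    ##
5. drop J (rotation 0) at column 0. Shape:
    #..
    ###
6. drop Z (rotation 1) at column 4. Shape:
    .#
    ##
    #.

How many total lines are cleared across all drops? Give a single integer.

Drop 1: S rot3 at col 3 lands with bottom-row=0; cleared 0 line(s) (total 0); column heights now [0 0 0 3 2 0], max=3
Drop 2: S rot2 at col 2 lands with bottom-row=3; cleared 0 line(s) (total 0); column heights now [0 0 4 5 5 0], max=5
Drop 3: I rot2 at col 2 lands with bottom-row=5; cleared 0 line(s) (total 0); column heights now [0 0 6 6 6 6], max=6
Drop 4: O rot3 at col 2 lands with bottom-row=6; cleared 0 line(s) (total 0); column heights now [0 0 8 8 6 6], max=8
Drop 5: J rot0 at col 0 lands with bottom-row=8; cleared 0 line(s) (total 0); column heights now [10 9 9 8 6 6], max=10
Drop 6: Z rot1 at col 4 lands with bottom-row=6; cleared 0 line(s) (total 0); column heights now [10 9 9 8 8 9], max=10

Answer: 0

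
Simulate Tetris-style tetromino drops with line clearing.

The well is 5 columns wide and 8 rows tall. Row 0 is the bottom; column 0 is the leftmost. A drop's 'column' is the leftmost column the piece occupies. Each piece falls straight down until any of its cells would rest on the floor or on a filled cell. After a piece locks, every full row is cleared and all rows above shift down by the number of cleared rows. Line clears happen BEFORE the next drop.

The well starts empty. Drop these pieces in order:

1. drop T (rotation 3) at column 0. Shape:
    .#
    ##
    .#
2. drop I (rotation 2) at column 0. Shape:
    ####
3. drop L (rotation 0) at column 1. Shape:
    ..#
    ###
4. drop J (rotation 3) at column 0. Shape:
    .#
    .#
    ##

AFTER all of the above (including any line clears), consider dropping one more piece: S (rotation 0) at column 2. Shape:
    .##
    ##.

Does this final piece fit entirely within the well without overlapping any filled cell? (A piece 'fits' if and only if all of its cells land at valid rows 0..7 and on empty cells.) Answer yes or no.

Drop 1: T rot3 at col 0 lands with bottom-row=0; cleared 0 line(s) (total 0); column heights now [2 3 0 0 0], max=3
Drop 2: I rot2 at col 0 lands with bottom-row=3; cleared 0 line(s) (total 0); column heights now [4 4 4 4 0], max=4
Drop 3: L rot0 at col 1 lands with bottom-row=4; cleared 0 line(s) (total 0); column heights now [4 5 5 6 0], max=6
Drop 4: J rot3 at col 0 lands with bottom-row=5; cleared 0 line(s) (total 0); column heights now [6 8 5 6 0], max=8
Test piece S rot0 at col 2 (width 3): heights before test = [6 8 5 6 0]; fits = True

Answer: yes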